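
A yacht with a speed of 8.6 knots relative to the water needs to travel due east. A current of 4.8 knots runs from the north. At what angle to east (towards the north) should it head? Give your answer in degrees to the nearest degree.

34°

The current pushes perpendicular to the desired track; the heading must have a component into the current equal to 4.8 knots: 8.6 sin θ = 4.8.
sin θ = 0.5581, so θ = 33.927°.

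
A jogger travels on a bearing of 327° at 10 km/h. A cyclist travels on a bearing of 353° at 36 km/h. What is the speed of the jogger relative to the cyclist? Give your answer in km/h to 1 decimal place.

Taking east as x and north as y: jogger velocity = (-5.446, 8.387) km/h; cyclist velocity = (-4.387, 35.732) km/h.
Velocity of jogger relative to cyclist = (-5.446, 8.387) − (-4.387, 35.732) = (-1.059, -27.345) km/h.
Magnitude = |(-1.059, -27.345)| = 27.365 km/h.

27.4 km/h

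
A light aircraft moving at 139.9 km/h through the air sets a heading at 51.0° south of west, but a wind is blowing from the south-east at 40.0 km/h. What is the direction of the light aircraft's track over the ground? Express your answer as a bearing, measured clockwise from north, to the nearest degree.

Taking east as x and north as y: velocity relative to the air = (-88.042, -108.723) km/h; the air relative to ground = (-28.284, 28.284) km/h.
Velocity relative to ground = (-88.042, -108.723) + (-28.284, 28.284) = (-116.326, -80.438) km/h.
Bearing = atan2(-116.33, -80.44) = 235.34° clockwise from north.

235°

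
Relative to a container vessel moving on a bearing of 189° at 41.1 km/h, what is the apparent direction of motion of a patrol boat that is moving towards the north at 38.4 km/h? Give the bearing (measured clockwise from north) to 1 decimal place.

Taking east as x and north as y: patrol boat velocity = (0.000, 38.400) km/h; container vessel velocity = (-6.429, -40.594) km/h.
Velocity of patrol boat relative to container vessel = (0.000, 38.400) − (-6.429, -40.594) = (6.429, 78.994) km/h.
Bearing = atan2(6.43, 78.99) = 4.65° clockwise from north.

004.7°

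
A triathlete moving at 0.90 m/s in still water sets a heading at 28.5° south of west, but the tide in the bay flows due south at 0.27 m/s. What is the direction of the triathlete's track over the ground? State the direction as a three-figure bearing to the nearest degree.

Taking east as x and north as y: velocity relative to the water = (-0.791, -0.429) m/s; the water relative to ground = (0.000, -0.270) m/s.
Velocity relative to ground = (-0.791, -0.429) + (0.000, -0.270) = (-0.791, -0.699) m/s.
Bearing = atan2(-0.79, -0.70) = 228.51° clockwise from north.

229°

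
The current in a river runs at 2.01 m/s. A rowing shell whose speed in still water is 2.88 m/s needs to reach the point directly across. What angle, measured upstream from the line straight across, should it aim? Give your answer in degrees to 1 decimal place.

44.3°

To cancel the current, the upstream component of the rowing shell's velocity must equal the flow: 2.88 sin θ = 2.01.
sin θ = 2.01 / 2.88 = 0.6979.
θ = arcsin(0.6979) = 44.260°.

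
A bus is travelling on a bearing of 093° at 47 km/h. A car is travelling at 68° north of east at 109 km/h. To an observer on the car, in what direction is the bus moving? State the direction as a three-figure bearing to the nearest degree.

Taking east as x and north as y: bus velocity = (46.936, -2.460) km/h; car velocity = (40.832, 101.063) km/h.
Velocity of bus relative to car = (46.936, -2.460) − (40.832, 101.063) = (6.103, -103.523) km/h.
Bearing = atan2(6.10, -103.52) = 176.63° clockwise from north.

177°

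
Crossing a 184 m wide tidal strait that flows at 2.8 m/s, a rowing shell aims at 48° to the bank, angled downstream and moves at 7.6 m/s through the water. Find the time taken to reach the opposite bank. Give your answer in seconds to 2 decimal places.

The component of the rowing shell's velocity perpendicular to the bank is 7.6 × sin 48° = 5.648 m/s.
Only the cross-stream component determines the crossing time; the current contributes nothing perpendicular to the bank.
Time = 184 / 5.648 = 32.578 s.

32.58 s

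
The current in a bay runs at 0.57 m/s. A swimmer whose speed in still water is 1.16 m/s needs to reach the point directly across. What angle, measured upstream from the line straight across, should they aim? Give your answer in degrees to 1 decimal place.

To cancel the current, the upstream component of the swimmer's velocity must equal the flow: 1.16 sin θ = 0.57.
sin θ = 0.57 / 1.16 = 0.4914.
θ = arcsin(0.4914) = 29.431°.

29.4°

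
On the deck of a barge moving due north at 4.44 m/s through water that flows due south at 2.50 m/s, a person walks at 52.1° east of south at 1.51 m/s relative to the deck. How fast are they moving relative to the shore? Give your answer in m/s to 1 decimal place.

1.6 m/s

In east/north components (m/s): person relative to barge = (1.192, -0.928); barge relative to water = (0.000, 4.440); water relative to ground = (0.000, -2.500).
Sum = (1.192, 1.012) m/s.
Speed = |(1.192, 1.012)| = 1.564 m/s.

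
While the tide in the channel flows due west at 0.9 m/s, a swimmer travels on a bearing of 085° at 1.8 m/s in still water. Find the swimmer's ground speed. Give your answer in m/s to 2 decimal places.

0.91 m/s

Taking east as x and north as y: velocity relative to the water = (1.793, 0.157) m/s; the water relative to ground = (-0.900, 0.000) m/s.
Velocity relative to ground = (1.793, 0.157) + (-0.900, 0.000) = (0.893, 0.157) m/s.
Speed = |(0.893, 0.157)| = 0.907 m/s.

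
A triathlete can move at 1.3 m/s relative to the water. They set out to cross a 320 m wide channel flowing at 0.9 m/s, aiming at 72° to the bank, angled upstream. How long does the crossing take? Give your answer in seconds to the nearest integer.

259 s

The component of the triathlete's velocity perpendicular to the bank is 1.3 × sin 72° = 1.236 m/s.
The current is parallel to the bank, so it does not affect the crossing time.
Time = 320 / 1.236 = 258.821 s.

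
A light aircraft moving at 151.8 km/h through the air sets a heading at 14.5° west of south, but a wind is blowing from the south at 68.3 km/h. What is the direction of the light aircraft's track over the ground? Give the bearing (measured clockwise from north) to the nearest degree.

206°

Taking east as x and north as y: velocity relative to the air = (-38.008, -146.965) km/h; the air relative to ground = (0.000, 68.300) km/h.
Velocity relative to ground = (-38.008, -146.965) + (0.000, 68.300) = (-38.008, -78.665) km/h.
Bearing = atan2(-38.01, -78.66) = 205.79° clockwise from north.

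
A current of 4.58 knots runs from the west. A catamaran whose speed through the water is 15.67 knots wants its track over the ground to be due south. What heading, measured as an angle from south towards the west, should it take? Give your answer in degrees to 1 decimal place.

17.0°

The current pushes perpendicular to the desired track; the heading must have a component into the current equal to 4.58 knots: 15.67 sin θ = 4.58.
sin θ = 0.2923, so θ = 16.994°.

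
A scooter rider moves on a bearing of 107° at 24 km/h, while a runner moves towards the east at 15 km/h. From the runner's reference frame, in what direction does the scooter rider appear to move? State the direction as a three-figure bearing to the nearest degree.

Taking east as x and north as y: scooter rider velocity = (22.951, -7.017) km/h; runner velocity = (15.000, 0.000) km/h.
Velocity of scooter rider relative to runner = (22.951, -7.017) − (15.000, 0.000) = (7.951, -7.017) km/h.
Bearing = atan2(7.95, -7.02) = 131.43° clockwise from north.

131°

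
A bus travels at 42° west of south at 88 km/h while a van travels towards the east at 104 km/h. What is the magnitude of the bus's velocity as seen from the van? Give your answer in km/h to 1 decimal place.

Taking east as x and north as y: bus velocity = (-58.883, -65.397) km/h; van velocity = (104.000, 0.000) km/h.
Velocity of bus relative to van = (-58.883, -65.397) − (104.000, 0.000) = (-162.883, -65.397) km/h.
Magnitude = |(-162.883, -65.397)| = 175.521 km/h.

175.5 km/h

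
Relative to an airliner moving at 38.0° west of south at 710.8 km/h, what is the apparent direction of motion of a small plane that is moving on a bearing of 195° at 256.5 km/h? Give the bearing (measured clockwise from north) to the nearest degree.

Taking east as x and north as y: small plane velocity = (-66.387, -247.760) km/h; airliner velocity = (-437.612, -560.118) km/h.
Velocity of small plane relative to airliner = (-66.387, -247.760) − (-437.612, -560.118) = (371.225, 312.358) km/h.
Bearing = atan2(371.23, 312.36) = 49.92° clockwise from north.

050°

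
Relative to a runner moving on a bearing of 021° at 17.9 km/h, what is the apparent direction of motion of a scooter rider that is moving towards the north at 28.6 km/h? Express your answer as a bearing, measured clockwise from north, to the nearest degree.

Taking east as x and north as y: scooter rider velocity = (0.000, 28.600) km/h; runner velocity = (6.415, 16.711) km/h.
Velocity of scooter rider relative to runner = (0.000, 28.600) − (6.415, 16.711) = (-6.415, 11.889) km/h.
Bearing = atan2(-6.41, 11.89) = 331.65° clockwise from north.

332°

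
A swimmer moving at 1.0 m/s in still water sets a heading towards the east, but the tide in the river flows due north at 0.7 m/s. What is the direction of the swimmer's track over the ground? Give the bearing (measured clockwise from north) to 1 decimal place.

055.0°

Taking east as x and north as y: velocity relative to the water = (1.000, 0.000) m/s; the water relative to ground = (0.000, 0.700) m/s.
Velocity relative to ground = (1.000, 0.000) + (0.000, 0.700) = (1.000, 0.700) m/s.
Bearing = atan2(1.00, 0.70) = 55.01° clockwise from north.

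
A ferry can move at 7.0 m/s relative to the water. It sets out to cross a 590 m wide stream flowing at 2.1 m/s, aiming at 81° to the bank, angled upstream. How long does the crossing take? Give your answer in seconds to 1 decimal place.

85.3 s

The component of the ferry's velocity perpendicular to the bank is 7.0 × sin 81° = 6.914 m/s.
The flow acts along the bank and has no component across it.
Time = 590 / 6.914 = 85.336 s.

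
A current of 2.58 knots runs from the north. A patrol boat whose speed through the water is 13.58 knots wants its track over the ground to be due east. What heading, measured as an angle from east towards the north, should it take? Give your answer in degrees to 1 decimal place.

The current pushes perpendicular to the desired track; the heading must have a component into the current equal to 2.58 knots: 13.58 sin θ = 2.58.
sin θ = 0.1900, so θ = 10.952°.

11.0°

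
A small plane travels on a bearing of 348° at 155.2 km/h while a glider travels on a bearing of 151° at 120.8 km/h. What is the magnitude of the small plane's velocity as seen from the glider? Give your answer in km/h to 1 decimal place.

273.0 km/h

Taking east as x and north as y: small plane velocity = (-32.268, 151.809) km/h; glider velocity = (58.565, -105.654) km/h.
Velocity of small plane relative to glider = (-32.268, 151.809) − (58.565, -105.654) = (-90.833, 257.463) km/h.
Magnitude = |(-90.833, 257.463)| = 273.016 km/h.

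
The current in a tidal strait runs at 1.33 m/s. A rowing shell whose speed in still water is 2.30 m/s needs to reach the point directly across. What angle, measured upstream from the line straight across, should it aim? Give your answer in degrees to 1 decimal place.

To cancel the current, the upstream component of the rowing shell's velocity must equal the flow: 2.30 sin θ = 1.33.
sin θ = 1.33 / 2.30 = 0.5783.
θ = arcsin(0.5783) = 35.328°.

35.3°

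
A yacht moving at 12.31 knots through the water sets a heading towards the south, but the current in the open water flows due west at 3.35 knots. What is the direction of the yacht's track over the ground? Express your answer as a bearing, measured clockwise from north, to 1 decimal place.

Taking east as x and north as y: velocity relative to the water = (0.000, -12.310) knots; the water relative to ground = (-3.350, 0.000) knots.
Velocity relative to ground = (0.000, -12.310) + (-3.350, 0.000) = (-3.350, -12.310) knots.
Bearing = atan2(-3.35, -12.31) = 195.22° clockwise from north.

195.2°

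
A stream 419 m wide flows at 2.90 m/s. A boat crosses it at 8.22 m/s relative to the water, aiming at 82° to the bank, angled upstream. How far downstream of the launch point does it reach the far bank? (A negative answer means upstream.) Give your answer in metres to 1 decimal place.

90.4 m

Perpendicular speed = 8.140 m/s; crossing time = 419 / 8.140 = 51.474 s.
Net downstream speed = 1.756 m/s.
Drift = 1.756 × 51.474 = 90.389 m (downstream).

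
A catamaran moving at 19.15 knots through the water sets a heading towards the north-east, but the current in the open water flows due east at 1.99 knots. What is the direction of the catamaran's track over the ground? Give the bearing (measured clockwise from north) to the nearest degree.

Taking east as x and north as y: velocity relative to the water = (13.541, 13.541) knots; the water relative to ground = (1.990, 0.000) knots.
Velocity relative to ground = (13.541, 13.541) + (1.990, 0.000) = (15.531, 13.541) knots.
Bearing = atan2(15.53, 13.54) = 48.92° clockwise from north.

049°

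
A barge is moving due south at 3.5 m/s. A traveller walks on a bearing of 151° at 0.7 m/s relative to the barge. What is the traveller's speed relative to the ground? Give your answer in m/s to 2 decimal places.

Taking east as x and north as y: barge velocity = (0.000, -3.500) m/s; traveller velocity relative to barge = (0.339, -0.612) m/s.
Velocity relative to ground = (0.000, -3.500) + (0.339, -0.612) = (0.339, -4.112) m/s.
Speed = |(0.339, -4.112)| = 4.126 m/s.

4.13 m/s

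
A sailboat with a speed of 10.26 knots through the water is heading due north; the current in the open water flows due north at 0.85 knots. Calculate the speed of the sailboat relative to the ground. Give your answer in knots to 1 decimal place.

Taking east as x and north as y: velocity relative to the water = (0.000, 10.260) knots; the water relative to ground = (0.000, 0.850) knots.
Velocity relative to ground = (0.000, 10.260) + (0.000, 0.850) = (0.000, 11.110) knots.
Speed = |(0.000, 11.110)| = 11.110 knots.

11.1 knots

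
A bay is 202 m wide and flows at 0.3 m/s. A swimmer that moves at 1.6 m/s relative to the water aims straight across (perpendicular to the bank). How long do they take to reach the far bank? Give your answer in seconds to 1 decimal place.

The component of the swimmer's velocity perpendicular to the bank is 1.6 m/s.
The flow acts along the bank and has no component across it.
Time = 202 / 1.600 = 126.250 s.

126.3 s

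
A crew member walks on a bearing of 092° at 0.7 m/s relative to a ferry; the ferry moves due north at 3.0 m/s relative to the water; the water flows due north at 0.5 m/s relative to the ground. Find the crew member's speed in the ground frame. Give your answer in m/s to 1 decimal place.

In east/north components (m/s): crew member relative to ferry = (0.700, -0.024); ferry relative to water = (0.000, 3.000); water relative to ground = (0.000, 0.500).
Sum = (0.700, 3.476) m/s.
Speed = |(0.700, 3.476)| = 3.545 m/s.

3.5 m/s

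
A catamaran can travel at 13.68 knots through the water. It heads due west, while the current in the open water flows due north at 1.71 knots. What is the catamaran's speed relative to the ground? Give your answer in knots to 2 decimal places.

13.79 knots

Taking east as x and north as y: velocity relative to the water = (-13.680, 0.000) knots; the water relative to ground = (0.000, 1.710) knots.
Velocity relative to ground = (-13.680, 0.000) + (0.000, 1.710) = (-13.680, 1.710) knots.
Speed = |(-13.680, 1.710)| = 13.786 knots.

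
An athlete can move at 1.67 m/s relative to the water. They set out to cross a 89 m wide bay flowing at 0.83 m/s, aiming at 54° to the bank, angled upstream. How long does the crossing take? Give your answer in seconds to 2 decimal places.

65.87 s

The component of the athlete's velocity perpendicular to the bank is 1.67 × sin 54° = 1.351 m/s.
The current is parallel to the bank, so it does not affect the crossing time.
Time = 89 / 1.351 = 65.874 s.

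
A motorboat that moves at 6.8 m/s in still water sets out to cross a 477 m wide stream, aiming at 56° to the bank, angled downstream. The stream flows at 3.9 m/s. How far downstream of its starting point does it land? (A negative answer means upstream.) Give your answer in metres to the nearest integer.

Perpendicular speed = 5.637 m/s; crossing time = 477 / 5.637 = 84.613 s.
Net downstream speed = 7.703 m/s.
Drift = 7.703 × 84.613 = 651.730 m (downstream).

652 m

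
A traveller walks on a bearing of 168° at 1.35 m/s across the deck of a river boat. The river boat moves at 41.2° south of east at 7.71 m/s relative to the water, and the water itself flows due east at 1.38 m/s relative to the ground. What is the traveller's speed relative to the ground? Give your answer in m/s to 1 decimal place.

9.8 m/s

In east/north components (m/s): traveller relative to river boat = (0.281, -1.320); river boat relative to water = (5.801, -5.078); water relative to ground = (1.380, 0.000).
Sum = (7.462, -6.399) m/s.
Speed = |(7.462, -6.399)| = 9.830 m/s.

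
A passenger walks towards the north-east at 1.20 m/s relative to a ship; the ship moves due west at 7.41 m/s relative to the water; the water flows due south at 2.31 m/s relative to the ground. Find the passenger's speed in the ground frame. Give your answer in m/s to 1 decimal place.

6.7 m/s

In east/north components (m/s): passenger relative to ship = (0.849, 0.849); ship relative to water = (-7.410, 0.000); water relative to ground = (0.000, -2.310).
Sum = (-6.561, -1.461) m/s.
Speed = |(-6.561, -1.461)| = 6.722 m/s.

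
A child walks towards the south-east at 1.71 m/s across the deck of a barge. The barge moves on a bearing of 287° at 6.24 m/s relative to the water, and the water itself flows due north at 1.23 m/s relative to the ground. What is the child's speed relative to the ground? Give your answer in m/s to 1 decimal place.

In east/north components (m/s): child relative to barge = (1.209, -1.209); barge relative to water = (-5.967, 1.824); water relative to ground = (0.000, 1.230).
Sum = (-4.758, 1.845) m/s.
Speed = |(-4.758, 1.845)| = 5.103 m/s.

5.1 m/s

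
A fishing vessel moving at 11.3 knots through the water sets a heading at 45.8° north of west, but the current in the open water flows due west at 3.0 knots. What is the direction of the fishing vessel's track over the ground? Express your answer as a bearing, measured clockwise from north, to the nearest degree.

307°

Taking east as x and north as y: velocity relative to the water = (-7.878, 8.101) knots; the water relative to ground = (-3.000, 0.000) knots.
Velocity relative to ground = (-7.878, 8.101) + (-3.000, 0.000) = (-10.878, 8.101) knots.
Bearing = atan2(-10.88, 8.10) = 306.68° clockwise from north.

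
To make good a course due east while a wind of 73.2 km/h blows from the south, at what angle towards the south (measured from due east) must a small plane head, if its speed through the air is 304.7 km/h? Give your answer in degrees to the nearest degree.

The wind pushes perpendicular to the desired track; the heading must have a component into the wind equal to 73.2 km/h: 304.7 sin θ = 73.2.
sin θ = 0.2402, so θ = 13.900°.

14°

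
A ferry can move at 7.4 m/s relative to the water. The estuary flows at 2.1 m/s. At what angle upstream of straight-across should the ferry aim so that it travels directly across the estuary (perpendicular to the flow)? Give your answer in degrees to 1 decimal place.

To cancel the current, the upstream component of the ferry's velocity must equal the flow: 7.4 sin θ = 2.1.
sin θ = 2.1 / 7.4 = 0.2838.
θ = arcsin(0.2838) = 16.486°.

16.5°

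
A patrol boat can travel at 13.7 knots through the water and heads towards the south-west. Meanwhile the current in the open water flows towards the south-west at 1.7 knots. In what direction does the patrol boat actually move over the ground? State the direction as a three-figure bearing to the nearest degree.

Taking east as x and north as y: velocity relative to the water = (-9.687, -9.687) knots; the water relative to ground = (-1.202, -1.202) knots.
Velocity relative to ground = (-9.687, -9.687) + (-1.202, -1.202) = (-10.889, -10.889) knots.
Bearing = atan2(-10.89, -10.89) = 225.00° clockwise from north.

225°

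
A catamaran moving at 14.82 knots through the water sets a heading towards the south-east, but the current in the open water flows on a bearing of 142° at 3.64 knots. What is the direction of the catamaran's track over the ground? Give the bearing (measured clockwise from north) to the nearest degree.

Taking east as x and north as y: velocity relative to the water = (10.479, -10.479) knots; the water relative to ground = (2.241, -2.868) knots.
Velocity relative to ground = (10.479, -10.479) + (2.241, -2.868) = (12.720, -13.348) knots.
Bearing = atan2(12.72, -13.35) = 136.38° clockwise from north.

136°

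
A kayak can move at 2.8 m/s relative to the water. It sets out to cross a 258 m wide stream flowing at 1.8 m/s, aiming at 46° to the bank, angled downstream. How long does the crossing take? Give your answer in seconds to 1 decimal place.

128.1 s

The component of the kayak's velocity perpendicular to the bank is 2.8 × sin 46° = 2.014 m/s.
Only the cross-stream component determines the crossing time; the current contributes nothing perpendicular to the bank.
Time = 258 / 2.014 = 128.094 s.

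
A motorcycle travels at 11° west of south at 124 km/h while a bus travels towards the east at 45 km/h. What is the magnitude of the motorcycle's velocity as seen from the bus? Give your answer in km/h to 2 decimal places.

139.75 km/h

Taking east as x and north as y: motorcycle velocity = (-23.660, -121.722) km/h; bus velocity = (45.000, 0.000) km/h.
Velocity of motorcycle relative to bus = (-23.660, -121.722) − (45.000, 0.000) = (-68.660, -121.722) km/h.
Magnitude = |(-68.660, -121.722)| = 139.751 km/h.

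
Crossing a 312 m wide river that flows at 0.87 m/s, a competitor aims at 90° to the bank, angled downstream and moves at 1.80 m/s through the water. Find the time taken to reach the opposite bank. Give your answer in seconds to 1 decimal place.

The component of the competitor's velocity perpendicular to the bank is 1.80 m/s.
The flow acts along the bank and has no component across it.
Time = 312 / 1.800 = 173.333 s.

173.3 s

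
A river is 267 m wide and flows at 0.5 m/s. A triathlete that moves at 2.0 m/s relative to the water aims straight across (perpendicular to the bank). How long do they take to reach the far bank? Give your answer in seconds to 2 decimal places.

133.50 s

The component of the triathlete's velocity perpendicular to the bank is 2.0 m/s.
Only the cross-stream component determines the crossing time; the current contributes nothing perpendicular to the bank.
Time = 267 / 2.000 = 133.500 s.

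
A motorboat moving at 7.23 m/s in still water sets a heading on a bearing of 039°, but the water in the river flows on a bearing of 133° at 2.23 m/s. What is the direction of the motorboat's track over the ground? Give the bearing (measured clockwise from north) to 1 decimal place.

056.5°

Taking east as x and north as y: velocity relative to the water = (4.550, 5.619) m/s; the water relative to ground = (1.631, -1.521) m/s.
Velocity relative to ground = (4.550, 5.619) + (1.631, -1.521) = (6.181, 4.098) m/s.
Bearing = atan2(6.18, 4.10) = 56.46° clockwise from north.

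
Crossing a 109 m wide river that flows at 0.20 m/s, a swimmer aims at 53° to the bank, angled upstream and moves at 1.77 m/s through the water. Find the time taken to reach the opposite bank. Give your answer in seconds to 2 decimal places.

77.11 s

The component of the swimmer's velocity perpendicular to the bank is 1.77 × sin 53° = 1.414 m/s.
The current is parallel to the bank, so it does not affect the crossing time.
Time = 109 / 1.414 = 77.109 s.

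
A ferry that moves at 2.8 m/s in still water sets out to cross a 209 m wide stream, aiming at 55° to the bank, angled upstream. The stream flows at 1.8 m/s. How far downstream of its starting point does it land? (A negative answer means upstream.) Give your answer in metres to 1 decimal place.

Perpendicular speed = 2.294 m/s; crossing time = 209 / 2.294 = 91.122 s.
Net downstream speed = 0.194 m/s.
Drift = 0.194 × 91.122 = 17.676 m (downstream).

17.7 m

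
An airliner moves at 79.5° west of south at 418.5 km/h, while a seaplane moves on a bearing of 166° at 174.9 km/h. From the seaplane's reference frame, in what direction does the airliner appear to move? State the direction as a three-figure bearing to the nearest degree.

282°

Taking east as x and north as y: airliner velocity = (-411.492, -76.266) km/h; seaplane velocity = (42.312, -169.705) km/h.
Velocity of airliner relative to seaplane = (-411.492, -76.266) − (42.312, -169.705) = (-453.804, 93.439) km/h.
Bearing = atan2(-453.80, 93.44) = 281.63° clockwise from north.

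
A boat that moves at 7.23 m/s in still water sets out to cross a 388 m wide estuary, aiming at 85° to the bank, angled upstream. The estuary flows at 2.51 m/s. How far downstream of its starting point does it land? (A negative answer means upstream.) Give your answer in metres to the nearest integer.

Perpendicular speed = 7.202 m/s; crossing time = 388 / 7.202 = 53.870 s.
Net downstream speed = 1.880 m/s.
Drift = 1.880 × 53.870 = 101.269 m (downstream).

101 m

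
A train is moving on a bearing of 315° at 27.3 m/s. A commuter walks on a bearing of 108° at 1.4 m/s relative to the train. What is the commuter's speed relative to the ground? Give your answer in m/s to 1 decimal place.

26.1 m/s

Taking east as x and north as y: train velocity = (-19.304, 19.304) m/s; commuter velocity relative to train = (1.331, -0.433) m/s.
Velocity relative to ground = (-19.304, 19.304) + (1.331, -0.433) = (-17.973, 18.871) m/s.
Speed = |(-17.973, 18.871)| = 26.060 m/s.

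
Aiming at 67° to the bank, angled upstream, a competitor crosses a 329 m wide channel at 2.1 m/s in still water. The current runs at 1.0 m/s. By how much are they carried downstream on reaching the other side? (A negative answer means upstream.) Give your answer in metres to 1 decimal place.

30.5 m

Perpendicular speed = 1.933 m/s; crossing time = 329 / 1.933 = 170.196 s.
Net downstream speed = 0.179 m/s.
Drift = 0.179 × 170.196 = 30.544 m (downstream).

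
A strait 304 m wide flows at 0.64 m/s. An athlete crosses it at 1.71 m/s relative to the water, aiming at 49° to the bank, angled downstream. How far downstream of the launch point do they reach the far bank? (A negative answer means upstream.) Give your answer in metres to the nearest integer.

415 m

Perpendicular speed = 1.291 m/s; crossing time = 304 / 1.291 = 235.558 s.
Net downstream speed = 1.762 m/s.
Drift = 1.762 × 235.558 = 415.020 m (downstream).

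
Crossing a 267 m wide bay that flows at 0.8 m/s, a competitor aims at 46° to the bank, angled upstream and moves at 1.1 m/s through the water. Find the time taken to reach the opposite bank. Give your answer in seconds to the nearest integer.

337 s

The component of the competitor's velocity perpendicular to the bank is 1.1 × sin 46° = 0.791 m/s.
Only the cross-stream component determines the crossing time; the current contributes nothing perpendicular to the bank.
Time = 267 / 0.791 = 337.431 s.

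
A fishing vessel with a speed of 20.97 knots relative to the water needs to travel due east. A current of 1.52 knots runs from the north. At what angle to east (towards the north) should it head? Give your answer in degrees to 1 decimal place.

The current pushes perpendicular to the desired track; the heading must have a component into the current equal to 1.52 knots: 20.97 sin θ = 1.52.
sin θ = 0.0725, so θ = 4.157°.

4.2°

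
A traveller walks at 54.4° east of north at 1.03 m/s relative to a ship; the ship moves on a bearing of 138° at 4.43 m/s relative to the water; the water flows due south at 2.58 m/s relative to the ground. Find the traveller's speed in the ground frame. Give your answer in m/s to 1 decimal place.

6.5 m/s

In east/north components (m/s): traveller relative to ship = (0.837, 0.600); ship relative to water = (2.964, -3.292); water relative to ground = (0.000, -2.580).
Sum = (3.802, -5.273) m/s.
Speed = |(3.802, -5.273)| = 6.500 m/s.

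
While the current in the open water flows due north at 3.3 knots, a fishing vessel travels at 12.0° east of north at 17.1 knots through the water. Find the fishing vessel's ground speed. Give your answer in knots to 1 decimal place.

20.3 knots

Taking east as x and north as y: velocity relative to the water = (3.555, 16.726) knots; the water relative to ground = (0.000, 3.300) knots.
Velocity relative to ground = (3.555, 16.726) + (0.000, 3.300) = (3.555, 20.026) knots.
Speed = |(3.555, 20.026)| = 20.339 knots.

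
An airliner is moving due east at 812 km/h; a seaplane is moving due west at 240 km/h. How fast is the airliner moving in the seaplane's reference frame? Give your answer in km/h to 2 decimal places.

1052.00 km/h

Taking east as x and north as y: airliner velocity = (812.000, 0.000) km/h; seaplane velocity = (-240.000, 0.000) km/h.
Velocity of airliner relative to seaplane = (812.000, 0.000) − (-240.000, 0.000) = (1052.000, 0.000) km/h.
Magnitude = |(1052.000, 0.000)| = 1052.000 km/h.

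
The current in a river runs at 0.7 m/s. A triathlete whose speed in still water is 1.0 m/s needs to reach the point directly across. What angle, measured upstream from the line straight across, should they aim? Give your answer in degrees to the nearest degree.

To cancel the current, the upstream component of the triathlete's velocity must equal the flow: 1.0 sin θ = 0.7.
sin θ = 0.7 / 1.0 = 0.7000.
θ = arcsin(0.7000) = 44.427°.

44°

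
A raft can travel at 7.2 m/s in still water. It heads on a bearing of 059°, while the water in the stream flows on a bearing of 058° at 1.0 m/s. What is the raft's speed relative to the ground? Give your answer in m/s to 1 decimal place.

8.2 m/s

Taking east as x and north as y: velocity relative to the water = (6.172, 3.708) m/s; the water relative to ground = (0.848, 0.530) m/s.
Velocity relative to ground = (6.172, 3.708) + (0.848, 0.530) = (7.020, 4.238) m/s.
Speed = |(7.020, 4.238)| = 8.200 m/s.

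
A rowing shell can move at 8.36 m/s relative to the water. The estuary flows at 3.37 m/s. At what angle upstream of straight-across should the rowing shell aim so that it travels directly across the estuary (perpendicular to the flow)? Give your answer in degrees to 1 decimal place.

23.8°

To cancel the current, the upstream component of the rowing shell's velocity must equal the flow: 8.36 sin θ = 3.37.
sin θ = 3.37 / 8.36 = 0.4031.
θ = arcsin(0.4031) = 23.773°.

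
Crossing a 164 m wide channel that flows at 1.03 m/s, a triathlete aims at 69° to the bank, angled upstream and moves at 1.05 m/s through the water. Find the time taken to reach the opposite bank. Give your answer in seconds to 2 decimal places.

The component of the triathlete's velocity perpendicular to the bank is 1.05 × sin 69° = 0.980 m/s.
The flow acts along the bank and has no component across it.
Time = 164 / 0.980 = 167.303 s.

167.30 s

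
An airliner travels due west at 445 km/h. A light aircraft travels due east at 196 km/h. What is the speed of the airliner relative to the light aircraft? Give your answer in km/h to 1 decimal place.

Taking east as x and north as y: airliner velocity = (-445.000, 0.000) km/h; light aircraft velocity = (196.000, 0.000) km/h.
Velocity of airliner relative to light aircraft = (-445.000, 0.000) − (196.000, 0.000) = (-641.000, 0.000) km/h.
Magnitude = |(-641.000, 0.000)| = 641.000 km/h.

641.0 km/h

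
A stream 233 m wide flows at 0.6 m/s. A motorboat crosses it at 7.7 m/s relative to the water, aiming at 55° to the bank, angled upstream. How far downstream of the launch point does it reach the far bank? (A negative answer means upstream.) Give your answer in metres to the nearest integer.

Perpendicular speed = 6.307 m/s; crossing time = 233 / 6.307 = 36.940 s.
Net downstream speed = -3.817 m/s.
Drift = -3.817 × 36.940 = -140.984 m (upstream).

-141 m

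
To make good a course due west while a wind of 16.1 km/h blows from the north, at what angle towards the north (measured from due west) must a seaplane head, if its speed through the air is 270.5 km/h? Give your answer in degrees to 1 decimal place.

The wind pushes perpendicular to the desired track; the heading must have a component into the wind equal to 16.1 km/h: 270.5 sin θ = 16.1.
sin θ = 0.0595, so θ = 3.412°.

3.4°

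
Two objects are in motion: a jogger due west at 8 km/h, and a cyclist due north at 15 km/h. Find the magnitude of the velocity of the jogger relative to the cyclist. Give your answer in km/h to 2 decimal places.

Taking east as x and north as y: jogger velocity = (-8.000, 0.000) km/h; cyclist velocity = (0.000, 15.000) km/h.
Velocity of jogger relative to cyclist = (-8.000, 0.000) − (0.000, 15.000) = (-8.000, -15.000) km/h.
Magnitude = |(-8.000, -15.000)| = 17.000 km/h.

17.00 km/h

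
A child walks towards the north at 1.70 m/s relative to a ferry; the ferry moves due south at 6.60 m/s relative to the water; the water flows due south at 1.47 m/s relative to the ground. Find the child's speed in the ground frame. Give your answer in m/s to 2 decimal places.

6.37 m/s

In east/north components (m/s): child relative to ferry = (0.000, 1.700); ferry relative to water = (0.000, -6.600); water relative to ground = (0.000, -1.470).
Sum = (0.000, -6.370) m/s.
Speed = |(0.000, -6.370)| = 6.370 m/s.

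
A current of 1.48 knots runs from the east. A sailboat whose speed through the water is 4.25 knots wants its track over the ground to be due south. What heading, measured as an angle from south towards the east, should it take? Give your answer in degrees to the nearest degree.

20°

The current pushes perpendicular to the desired track; the heading must have a component into the current equal to 1.48 knots: 4.25 sin θ = 1.48.
sin θ = 0.3482, so θ = 20.379°.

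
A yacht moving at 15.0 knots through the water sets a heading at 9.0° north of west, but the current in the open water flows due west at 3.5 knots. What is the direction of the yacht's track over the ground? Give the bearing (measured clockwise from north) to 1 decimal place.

Taking east as x and north as y: velocity relative to the water = (-14.815, 2.347) knots; the water relative to ground = (-3.500, 0.000) knots.
Velocity relative to ground = (-14.815, 2.347) + (-3.500, 0.000) = (-18.315, 2.347) knots.
Bearing = atan2(-18.32, 2.35) = 277.30° clockwise from north.

277.3°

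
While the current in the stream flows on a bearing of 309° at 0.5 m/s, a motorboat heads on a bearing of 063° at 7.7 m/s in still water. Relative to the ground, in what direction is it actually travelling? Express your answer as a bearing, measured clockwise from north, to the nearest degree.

060°

Taking east as x and north as y: velocity relative to the water = (6.861, 3.496) m/s; the water relative to ground = (-0.389, 0.315) m/s.
Velocity relative to ground = (6.861, 3.496) + (-0.389, 0.315) = (6.472, 3.810) m/s.
Bearing = atan2(6.47, 3.81) = 59.51° clockwise from north.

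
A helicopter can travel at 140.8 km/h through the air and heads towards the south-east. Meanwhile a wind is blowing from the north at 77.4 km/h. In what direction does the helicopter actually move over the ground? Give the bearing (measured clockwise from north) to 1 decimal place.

Taking east as x and north as y: velocity relative to the air = (99.561, -99.561) km/h; the air relative to ground = (0.000, -77.400) km/h.
Velocity relative to ground = (99.561, -99.561) + (0.000, -77.400) = (99.561, -176.961) km/h.
Bearing = atan2(99.56, -176.96) = 150.64° clockwise from north.

150.6°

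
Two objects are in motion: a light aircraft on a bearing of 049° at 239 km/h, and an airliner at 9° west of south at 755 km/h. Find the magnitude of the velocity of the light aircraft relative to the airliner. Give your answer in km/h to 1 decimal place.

950.6 km/h

Taking east as x and north as y: light aircraft velocity = (180.376, 156.798) km/h; airliner velocity = (-118.108, -745.705) km/h.
Velocity of light aircraft relative to airliner = (180.376, 156.798) − (-118.108, -745.705) = (298.484, 902.503) km/h.
Magnitude = |(298.484, 902.503)| = 950.581 km/h.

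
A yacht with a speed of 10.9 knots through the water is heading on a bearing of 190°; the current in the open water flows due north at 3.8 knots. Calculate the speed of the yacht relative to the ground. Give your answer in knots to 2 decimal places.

7.19 knots

Taking east as x and north as y: velocity relative to the water = (-1.893, -10.734) knots; the water relative to ground = (0.000, 3.800) knots.
Velocity relative to ground = (-1.893, -10.734) + (0.000, 3.800) = (-1.893, -6.934) knots.
Speed = |(-1.893, -6.934)| = 7.188 knots.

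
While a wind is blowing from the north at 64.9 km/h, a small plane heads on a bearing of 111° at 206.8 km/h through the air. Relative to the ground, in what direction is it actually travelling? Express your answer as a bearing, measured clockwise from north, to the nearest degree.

Taking east as x and north as y: velocity relative to the air = (193.064, -74.110) km/h; the air relative to ground = (0.000, -64.900) km/h.
Velocity relative to ground = (193.064, -74.110) + (0.000, -64.900) = (193.064, -139.010) km/h.
Bearing = atan2(193.06, -139.01) = 125.75° clockwise from north.

126°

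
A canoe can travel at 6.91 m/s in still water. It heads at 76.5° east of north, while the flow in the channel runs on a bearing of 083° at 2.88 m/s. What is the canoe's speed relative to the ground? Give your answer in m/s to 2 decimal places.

9.78 m/s

Taking east as x and north as y: velocity relative to the water = (6.719, 1.613) m/s; the water relative to ground = (2.859, 0.351) m/s.
Velocity relative to ground = (6.719, 1.613) + (2.859, 0.351) = (9.578, 1.964) m/s.
Speed = |(9.578, 1.964)| = 9.777 m/s.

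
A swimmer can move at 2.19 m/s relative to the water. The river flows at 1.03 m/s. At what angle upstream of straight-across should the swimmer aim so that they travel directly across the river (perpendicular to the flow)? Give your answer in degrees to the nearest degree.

28°

To cancel the current, the upstream component of the swimmer's velocity must equal the flow: 2.19 sin θ = 1.03.
sin θ = 1.03 / 2.19 = 0.4703.
θ = arcsin(0.4703) = 28.055°.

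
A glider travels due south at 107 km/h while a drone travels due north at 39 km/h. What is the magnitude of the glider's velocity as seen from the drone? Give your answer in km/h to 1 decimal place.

Taking east as x and north as y: glider velocity = (0.000, -107.000) km/h; drone velocity = (0.000, 39.000) km/h.
Velocity of glider relative to drone = (0.000, -107.000) − (0.000, 39.000) = (0.000, -146.000) km/h.
Magnitude = |(0.000, -146.000)| = 146.000 km/h.

146.0 km/h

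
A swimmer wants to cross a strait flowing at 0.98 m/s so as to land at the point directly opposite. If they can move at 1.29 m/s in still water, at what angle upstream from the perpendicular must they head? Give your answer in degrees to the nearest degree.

49°

To cancel the current, the upstream component of the swimmer's velocity must equal the flow: 1.29 sin θ = 0.98.
sin θ = 0.98 / 1.29 = 0.7597.
θ = arcsin(0.7597) = 49.437°.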